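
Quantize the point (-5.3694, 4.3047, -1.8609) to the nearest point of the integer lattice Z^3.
(-5, 4, -2)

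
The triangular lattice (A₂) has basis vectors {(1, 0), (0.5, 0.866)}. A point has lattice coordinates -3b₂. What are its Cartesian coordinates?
(-1.5, -2.598)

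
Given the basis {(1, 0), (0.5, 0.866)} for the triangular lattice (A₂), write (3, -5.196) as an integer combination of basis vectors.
6b₁ - 6b₂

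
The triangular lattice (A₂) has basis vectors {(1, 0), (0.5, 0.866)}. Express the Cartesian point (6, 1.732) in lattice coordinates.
5b₁ + 2b₂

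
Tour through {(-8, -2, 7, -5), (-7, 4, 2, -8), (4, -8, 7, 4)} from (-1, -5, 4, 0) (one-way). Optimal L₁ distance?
57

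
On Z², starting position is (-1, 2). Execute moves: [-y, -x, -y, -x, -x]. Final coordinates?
(-4, 0)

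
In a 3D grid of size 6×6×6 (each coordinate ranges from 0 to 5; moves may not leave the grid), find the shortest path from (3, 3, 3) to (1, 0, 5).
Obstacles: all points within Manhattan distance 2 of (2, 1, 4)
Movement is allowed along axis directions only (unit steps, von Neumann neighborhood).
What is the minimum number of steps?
9
(one shortest path: (3, 3, 3) → (2, 3, 3) → (1, 3, 3) → (0, 3, 3) → (0, 2, 3) → (0, 1, 3) → (0, 0, 3) → (0, 0, 4) → (0, 0, 5) → (1, 0, 5))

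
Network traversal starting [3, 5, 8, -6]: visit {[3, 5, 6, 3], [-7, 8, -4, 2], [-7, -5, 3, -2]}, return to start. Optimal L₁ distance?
88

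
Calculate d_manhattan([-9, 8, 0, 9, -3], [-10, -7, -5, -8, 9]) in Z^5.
50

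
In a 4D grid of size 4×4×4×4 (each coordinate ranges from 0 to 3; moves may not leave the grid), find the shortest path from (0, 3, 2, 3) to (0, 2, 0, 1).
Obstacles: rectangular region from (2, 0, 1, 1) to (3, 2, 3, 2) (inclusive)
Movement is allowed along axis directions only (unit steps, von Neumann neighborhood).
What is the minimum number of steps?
5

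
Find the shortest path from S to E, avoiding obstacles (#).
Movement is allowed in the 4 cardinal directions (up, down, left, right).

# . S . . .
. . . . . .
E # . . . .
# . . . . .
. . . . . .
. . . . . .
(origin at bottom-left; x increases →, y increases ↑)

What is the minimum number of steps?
4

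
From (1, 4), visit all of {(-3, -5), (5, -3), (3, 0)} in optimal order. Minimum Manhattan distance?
21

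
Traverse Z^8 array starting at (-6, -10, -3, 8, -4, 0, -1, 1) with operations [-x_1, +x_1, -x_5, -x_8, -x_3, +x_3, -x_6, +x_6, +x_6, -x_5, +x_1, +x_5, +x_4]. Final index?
(-5, -10, -3, 9, -5, 1, -1, 0)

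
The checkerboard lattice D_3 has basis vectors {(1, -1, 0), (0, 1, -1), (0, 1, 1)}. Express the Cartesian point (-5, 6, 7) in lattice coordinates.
-5b₁ - 3b₂ + 4b₃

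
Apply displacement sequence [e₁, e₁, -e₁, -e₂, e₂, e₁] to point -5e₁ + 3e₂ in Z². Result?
(-3, 3)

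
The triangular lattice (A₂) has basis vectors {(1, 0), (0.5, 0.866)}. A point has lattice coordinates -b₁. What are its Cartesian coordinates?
(-1, 0)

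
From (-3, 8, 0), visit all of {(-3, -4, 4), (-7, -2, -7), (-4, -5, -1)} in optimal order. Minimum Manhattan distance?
35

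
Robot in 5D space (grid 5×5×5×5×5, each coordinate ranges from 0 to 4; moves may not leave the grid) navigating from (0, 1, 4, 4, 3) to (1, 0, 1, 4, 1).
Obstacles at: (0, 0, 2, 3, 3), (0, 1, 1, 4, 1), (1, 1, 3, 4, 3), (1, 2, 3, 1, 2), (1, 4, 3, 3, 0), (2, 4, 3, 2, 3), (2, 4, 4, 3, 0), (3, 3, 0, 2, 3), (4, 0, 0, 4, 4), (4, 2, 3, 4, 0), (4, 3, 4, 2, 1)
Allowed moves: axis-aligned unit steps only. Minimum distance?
7
(one shortest path: (0, 1, 4, 4, 3) → (1, 1, 4, 4, 3) → (1, 0, 4, 4, 3) → (1, 0, 3, 4, 3) → (1, 0, 2, 4, 3) → (1, 0, 1, 4, 3) → (1, 0, 1, 4, 2) → (1, 0, 1, 4, 1))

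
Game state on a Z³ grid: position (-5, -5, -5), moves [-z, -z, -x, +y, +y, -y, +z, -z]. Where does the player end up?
(-6, -4, -7)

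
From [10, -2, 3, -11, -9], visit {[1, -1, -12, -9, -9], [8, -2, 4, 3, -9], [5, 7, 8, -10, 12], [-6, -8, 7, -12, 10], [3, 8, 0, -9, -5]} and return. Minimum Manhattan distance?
186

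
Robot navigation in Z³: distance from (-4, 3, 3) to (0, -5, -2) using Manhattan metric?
17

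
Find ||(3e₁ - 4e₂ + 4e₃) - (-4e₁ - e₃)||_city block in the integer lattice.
16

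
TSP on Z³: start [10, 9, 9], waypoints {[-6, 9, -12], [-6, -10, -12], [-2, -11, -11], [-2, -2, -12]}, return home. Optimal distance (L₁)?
116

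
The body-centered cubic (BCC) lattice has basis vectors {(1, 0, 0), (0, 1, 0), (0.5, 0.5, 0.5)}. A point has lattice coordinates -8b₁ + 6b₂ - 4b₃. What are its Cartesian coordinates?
(-10, 4, -2)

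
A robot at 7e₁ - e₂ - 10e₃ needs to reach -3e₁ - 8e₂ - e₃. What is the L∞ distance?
10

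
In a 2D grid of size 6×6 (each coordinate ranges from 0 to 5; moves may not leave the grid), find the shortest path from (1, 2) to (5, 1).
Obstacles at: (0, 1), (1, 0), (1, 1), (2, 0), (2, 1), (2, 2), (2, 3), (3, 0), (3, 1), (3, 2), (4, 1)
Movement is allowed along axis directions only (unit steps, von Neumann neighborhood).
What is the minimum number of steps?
9
(one shortest path: (1, 2) → (1, 3) → (1, 4) → (2, 4) → (3, 4) → (4, 4) → (5, 4) → (5, 3) → (5, 2) → (5, 1))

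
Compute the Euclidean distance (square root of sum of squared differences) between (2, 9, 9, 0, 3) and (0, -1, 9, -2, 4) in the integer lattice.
10.4403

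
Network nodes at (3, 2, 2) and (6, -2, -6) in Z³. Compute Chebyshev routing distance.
8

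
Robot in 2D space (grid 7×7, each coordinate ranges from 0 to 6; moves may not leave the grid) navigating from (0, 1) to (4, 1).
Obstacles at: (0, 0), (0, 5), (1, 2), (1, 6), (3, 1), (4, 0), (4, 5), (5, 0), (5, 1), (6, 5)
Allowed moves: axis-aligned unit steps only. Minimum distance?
6
(one shortest path: (0, 1) → (1, 1) → (2, 1) → (2, 2) → (3, 2) → (4, 2) → (4, 1))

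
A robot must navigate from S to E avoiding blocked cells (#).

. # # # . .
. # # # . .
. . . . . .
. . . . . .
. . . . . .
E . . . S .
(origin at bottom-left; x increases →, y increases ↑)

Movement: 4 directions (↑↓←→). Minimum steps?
4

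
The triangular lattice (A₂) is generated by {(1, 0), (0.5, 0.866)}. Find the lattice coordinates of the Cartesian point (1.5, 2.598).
3b₂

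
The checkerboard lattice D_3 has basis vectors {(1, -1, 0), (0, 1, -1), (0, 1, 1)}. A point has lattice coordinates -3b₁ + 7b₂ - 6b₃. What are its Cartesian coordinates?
(-3, 4, -13)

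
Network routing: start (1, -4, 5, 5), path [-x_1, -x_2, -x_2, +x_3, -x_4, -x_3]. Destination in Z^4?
(0, -6, 5, 4)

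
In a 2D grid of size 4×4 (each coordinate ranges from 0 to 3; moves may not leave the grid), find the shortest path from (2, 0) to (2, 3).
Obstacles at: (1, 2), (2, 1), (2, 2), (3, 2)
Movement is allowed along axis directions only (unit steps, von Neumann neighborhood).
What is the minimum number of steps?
7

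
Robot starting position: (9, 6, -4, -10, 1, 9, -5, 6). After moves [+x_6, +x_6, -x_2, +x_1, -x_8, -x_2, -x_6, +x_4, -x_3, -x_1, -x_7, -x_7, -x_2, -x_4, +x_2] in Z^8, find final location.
(9, 4, -5, -10, 1, 10, -7, 5)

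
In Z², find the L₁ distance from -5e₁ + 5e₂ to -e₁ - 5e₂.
14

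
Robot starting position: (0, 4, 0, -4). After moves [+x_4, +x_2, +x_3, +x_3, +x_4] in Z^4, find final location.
(0, 5, 2, -2)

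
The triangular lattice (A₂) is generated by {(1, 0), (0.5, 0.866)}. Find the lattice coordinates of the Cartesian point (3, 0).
3b₁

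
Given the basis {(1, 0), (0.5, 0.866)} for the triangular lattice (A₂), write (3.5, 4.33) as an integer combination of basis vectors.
b₁ + 5b₂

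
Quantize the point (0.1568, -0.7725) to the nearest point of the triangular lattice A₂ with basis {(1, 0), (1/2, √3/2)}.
(0.5, -0.866)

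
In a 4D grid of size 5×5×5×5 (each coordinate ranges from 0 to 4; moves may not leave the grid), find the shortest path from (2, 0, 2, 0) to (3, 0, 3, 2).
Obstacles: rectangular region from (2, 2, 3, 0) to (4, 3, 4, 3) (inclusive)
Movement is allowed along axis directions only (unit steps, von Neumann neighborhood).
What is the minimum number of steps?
4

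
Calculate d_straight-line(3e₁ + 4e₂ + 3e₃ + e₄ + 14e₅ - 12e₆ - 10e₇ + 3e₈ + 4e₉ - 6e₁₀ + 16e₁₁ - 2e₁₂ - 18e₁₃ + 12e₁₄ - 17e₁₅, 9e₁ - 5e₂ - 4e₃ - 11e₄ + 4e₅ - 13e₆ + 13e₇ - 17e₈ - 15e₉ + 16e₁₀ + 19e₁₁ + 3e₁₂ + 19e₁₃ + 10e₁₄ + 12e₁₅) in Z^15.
66.5808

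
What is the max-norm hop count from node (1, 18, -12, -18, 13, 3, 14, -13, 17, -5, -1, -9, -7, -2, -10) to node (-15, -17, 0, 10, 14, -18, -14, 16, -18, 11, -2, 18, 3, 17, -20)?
35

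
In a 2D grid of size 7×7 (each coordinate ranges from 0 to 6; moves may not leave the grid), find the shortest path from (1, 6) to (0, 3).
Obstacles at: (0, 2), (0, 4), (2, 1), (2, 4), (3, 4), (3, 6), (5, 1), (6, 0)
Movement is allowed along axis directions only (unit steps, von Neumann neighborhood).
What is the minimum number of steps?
4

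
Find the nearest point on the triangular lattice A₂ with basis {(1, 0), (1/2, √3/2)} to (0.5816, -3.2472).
(1, -3.464)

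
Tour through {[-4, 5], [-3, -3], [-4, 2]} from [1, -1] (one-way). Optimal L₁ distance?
15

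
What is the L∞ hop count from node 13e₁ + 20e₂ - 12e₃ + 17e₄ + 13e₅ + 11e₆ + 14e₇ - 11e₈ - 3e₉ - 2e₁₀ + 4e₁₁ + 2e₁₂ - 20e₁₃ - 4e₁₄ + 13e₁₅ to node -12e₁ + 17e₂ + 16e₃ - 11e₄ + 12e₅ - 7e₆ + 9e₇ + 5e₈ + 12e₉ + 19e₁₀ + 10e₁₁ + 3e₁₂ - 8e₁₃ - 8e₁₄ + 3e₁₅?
28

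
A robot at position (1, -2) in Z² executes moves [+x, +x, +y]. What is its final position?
(3, -1)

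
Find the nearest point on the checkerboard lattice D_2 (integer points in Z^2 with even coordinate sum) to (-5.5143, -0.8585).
(-5, -1)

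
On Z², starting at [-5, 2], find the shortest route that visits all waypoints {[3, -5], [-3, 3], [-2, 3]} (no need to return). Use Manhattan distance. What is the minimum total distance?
17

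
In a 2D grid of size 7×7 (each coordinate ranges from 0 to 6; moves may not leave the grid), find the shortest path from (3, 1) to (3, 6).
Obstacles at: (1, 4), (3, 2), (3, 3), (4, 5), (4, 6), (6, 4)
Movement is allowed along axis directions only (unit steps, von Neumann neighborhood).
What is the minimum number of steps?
7
(one shortest path: (3, 1) → (2, 1) → (2, 2) → (2, 3) → (2, 4) → (3, 4) → (3, 5) → (3, 6))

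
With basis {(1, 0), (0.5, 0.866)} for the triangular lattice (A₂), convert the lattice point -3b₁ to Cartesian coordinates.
(-3, 0)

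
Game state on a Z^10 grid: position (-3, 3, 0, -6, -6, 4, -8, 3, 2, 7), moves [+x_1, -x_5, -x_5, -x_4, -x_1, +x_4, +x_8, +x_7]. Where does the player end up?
(-3, 3, 0, -6, -8, 4, -7, 4, 2, 7)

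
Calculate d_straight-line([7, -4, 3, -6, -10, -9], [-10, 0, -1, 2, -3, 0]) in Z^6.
22.6936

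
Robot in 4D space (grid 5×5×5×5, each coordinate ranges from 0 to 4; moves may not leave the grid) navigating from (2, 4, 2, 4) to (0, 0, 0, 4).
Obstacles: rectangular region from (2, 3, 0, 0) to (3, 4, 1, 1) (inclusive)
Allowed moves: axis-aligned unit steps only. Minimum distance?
8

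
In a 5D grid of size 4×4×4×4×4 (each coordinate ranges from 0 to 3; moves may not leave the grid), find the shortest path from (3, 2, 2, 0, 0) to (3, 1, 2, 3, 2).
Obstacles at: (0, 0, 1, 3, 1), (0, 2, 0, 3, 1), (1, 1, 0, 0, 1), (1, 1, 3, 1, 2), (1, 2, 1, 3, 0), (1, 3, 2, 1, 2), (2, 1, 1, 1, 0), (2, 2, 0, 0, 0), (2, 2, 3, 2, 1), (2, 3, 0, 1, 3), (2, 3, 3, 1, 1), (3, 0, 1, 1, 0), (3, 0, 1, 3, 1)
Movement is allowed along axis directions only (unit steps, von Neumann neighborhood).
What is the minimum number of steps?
6
(one shortest path: (3, 2, 2, 0, 0) → (3, 1, 2, 0, 0) → (3, 1, 2, 1, 0) → (3, 1, 2, 2, 0) → (3, 1, 2, 3, 0) → (3, 1, 2, 3, 1) → (3, 1, 2, 3, 2))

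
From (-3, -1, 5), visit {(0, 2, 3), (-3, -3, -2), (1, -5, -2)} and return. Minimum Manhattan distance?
36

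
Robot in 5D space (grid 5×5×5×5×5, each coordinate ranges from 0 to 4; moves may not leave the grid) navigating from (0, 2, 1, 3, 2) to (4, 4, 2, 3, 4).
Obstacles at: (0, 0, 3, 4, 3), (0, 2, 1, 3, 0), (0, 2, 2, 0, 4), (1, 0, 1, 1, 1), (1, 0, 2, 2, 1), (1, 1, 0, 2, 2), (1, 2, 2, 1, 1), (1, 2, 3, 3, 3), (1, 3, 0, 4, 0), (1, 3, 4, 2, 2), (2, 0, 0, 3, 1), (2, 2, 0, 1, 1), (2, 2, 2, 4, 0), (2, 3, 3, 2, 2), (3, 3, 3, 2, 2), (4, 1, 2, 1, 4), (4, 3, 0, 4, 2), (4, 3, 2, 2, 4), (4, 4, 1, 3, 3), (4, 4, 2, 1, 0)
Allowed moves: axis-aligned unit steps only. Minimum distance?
9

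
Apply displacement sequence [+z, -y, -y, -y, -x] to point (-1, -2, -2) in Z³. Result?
(-2, -5, -1)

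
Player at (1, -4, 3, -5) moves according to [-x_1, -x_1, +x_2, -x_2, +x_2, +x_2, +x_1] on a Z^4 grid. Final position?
(0, -2, 3, -5)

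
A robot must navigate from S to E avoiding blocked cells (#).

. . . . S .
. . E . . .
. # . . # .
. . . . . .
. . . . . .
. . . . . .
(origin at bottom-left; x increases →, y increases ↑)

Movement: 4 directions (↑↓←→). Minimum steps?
3
(one shortest path: (4, 5) → (3, 5) → (2, 5) → (2, 4))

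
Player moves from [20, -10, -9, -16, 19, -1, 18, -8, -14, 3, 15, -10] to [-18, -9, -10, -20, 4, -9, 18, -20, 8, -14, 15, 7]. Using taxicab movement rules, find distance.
135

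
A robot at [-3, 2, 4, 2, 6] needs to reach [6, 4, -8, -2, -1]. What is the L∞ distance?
12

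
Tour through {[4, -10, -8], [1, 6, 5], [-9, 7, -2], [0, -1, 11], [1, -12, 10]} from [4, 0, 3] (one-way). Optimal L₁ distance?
89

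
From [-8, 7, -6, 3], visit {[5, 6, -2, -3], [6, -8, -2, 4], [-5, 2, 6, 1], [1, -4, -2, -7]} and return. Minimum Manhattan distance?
116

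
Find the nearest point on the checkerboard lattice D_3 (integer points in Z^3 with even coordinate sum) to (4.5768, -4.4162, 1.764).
(4, -4, 2)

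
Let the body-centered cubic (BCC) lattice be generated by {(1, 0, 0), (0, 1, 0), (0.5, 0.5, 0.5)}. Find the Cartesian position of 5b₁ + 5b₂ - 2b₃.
(4, 4, -1)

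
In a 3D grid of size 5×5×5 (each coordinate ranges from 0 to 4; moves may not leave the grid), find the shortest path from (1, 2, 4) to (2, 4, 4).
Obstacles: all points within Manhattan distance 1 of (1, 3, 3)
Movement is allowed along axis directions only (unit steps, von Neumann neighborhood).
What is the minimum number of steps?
3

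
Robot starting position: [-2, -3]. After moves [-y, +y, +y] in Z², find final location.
(-2, -2)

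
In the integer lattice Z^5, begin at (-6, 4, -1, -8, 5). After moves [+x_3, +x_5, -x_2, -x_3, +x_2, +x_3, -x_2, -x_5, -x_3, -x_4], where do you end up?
(-6, 3, -1, -9, 5)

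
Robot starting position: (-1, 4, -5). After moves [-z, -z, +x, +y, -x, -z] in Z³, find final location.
(-1, 5, -8)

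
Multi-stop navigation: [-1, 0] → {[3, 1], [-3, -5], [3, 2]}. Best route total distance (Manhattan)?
19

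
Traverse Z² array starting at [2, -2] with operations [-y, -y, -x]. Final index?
(1, -4)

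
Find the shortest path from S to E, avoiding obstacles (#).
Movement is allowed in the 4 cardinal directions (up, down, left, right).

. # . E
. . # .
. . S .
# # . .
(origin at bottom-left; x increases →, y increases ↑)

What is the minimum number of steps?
3
(one shortest path: (2, 1) → (3, 1) → (3, 2) → (3, 3))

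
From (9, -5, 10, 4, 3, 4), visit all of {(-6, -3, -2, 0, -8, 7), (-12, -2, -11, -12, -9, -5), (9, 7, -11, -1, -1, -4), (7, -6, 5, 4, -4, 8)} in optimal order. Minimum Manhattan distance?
142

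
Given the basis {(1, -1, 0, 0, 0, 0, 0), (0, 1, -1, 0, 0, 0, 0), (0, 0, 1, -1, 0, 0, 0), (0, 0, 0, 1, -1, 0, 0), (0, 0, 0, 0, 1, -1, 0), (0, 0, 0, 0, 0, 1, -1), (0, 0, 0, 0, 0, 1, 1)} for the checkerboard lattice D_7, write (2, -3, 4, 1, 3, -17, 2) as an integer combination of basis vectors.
2b₁ - b₂ + 3b₃ + 4b₄ + 7b₅ - 6b₆ - 4b₇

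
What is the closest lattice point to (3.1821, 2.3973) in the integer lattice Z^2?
(3, 2)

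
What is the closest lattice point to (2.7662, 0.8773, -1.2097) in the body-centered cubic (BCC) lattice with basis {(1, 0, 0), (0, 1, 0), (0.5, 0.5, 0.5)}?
(3, 1, -1)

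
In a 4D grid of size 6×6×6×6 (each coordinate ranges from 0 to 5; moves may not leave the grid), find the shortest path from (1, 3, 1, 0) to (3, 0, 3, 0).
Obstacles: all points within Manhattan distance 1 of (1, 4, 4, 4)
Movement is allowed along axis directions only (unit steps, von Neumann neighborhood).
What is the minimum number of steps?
7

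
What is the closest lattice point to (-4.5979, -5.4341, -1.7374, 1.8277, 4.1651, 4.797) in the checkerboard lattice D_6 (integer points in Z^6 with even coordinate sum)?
(-5, -6, -2, 2, 4, 5)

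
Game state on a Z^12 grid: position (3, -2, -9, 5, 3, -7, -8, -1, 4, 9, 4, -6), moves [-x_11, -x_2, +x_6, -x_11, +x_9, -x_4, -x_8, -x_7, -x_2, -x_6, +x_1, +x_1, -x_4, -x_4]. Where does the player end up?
(5, -4, -9, 2, 3, -7, -9, -2, 5, 9, 2, -6)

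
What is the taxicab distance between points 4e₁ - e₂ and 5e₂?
10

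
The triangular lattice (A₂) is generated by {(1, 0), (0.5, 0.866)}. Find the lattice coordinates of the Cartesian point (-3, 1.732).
-4b₁ + 2b₂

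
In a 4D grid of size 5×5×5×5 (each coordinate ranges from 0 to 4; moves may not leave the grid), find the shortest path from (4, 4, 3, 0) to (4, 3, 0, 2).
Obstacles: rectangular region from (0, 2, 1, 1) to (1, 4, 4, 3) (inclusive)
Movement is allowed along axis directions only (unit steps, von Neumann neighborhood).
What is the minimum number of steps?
6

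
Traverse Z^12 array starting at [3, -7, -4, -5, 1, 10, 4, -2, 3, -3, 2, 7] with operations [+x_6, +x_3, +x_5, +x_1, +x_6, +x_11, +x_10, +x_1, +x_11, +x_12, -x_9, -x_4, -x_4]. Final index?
(5, -7, -3, -7, 2, 12, 4, -2, 2, -2, 4, 8)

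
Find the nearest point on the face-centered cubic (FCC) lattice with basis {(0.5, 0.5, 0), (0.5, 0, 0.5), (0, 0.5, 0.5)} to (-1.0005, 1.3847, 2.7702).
(-1, 1.5, 2.5)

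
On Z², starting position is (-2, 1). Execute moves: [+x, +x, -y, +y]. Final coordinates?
(0, 1)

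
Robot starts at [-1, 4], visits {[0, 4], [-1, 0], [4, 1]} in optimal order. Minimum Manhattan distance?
12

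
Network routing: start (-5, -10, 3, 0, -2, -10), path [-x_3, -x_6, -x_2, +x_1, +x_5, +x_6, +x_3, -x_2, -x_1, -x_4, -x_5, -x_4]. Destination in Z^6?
(-5, -12, 3, -2, -2, -10)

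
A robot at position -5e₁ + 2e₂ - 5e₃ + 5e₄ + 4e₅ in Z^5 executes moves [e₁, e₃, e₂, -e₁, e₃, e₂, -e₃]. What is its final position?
(-5, 4, -4, 5, 4)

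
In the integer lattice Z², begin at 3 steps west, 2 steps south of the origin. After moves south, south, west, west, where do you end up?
(-5, -4)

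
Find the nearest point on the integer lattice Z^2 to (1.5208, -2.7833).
(2, -3)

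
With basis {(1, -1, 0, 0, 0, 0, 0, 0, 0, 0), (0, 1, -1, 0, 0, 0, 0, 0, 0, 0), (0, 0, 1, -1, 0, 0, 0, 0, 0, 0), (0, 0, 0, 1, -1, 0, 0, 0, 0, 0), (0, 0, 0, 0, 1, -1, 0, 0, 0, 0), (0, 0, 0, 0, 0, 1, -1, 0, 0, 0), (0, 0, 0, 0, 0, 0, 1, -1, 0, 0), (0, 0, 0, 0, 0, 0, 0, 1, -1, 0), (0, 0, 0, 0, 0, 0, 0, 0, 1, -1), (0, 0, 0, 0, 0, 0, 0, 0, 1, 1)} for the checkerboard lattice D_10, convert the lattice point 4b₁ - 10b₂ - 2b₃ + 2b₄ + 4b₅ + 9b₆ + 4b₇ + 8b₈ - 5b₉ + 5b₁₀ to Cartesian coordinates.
(4, -14, 8, 4, 2, 5, -5, 4, -8, 10)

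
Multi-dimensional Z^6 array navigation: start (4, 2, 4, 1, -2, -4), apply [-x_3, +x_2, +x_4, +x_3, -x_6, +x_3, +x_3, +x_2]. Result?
(4, 4, 6, 2, -2, -5)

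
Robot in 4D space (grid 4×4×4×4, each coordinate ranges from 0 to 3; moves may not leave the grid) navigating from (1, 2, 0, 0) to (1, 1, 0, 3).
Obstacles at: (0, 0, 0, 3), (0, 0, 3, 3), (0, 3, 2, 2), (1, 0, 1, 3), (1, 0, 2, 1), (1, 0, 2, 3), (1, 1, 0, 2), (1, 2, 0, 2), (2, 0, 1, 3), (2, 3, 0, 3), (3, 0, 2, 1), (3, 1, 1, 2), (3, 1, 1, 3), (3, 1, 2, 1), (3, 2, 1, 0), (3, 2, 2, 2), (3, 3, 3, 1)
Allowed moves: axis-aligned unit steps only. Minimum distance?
6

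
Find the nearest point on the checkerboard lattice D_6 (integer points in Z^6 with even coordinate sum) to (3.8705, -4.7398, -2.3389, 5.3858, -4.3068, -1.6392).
(4, -5, -2, 5, -4, -2)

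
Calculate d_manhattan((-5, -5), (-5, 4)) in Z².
9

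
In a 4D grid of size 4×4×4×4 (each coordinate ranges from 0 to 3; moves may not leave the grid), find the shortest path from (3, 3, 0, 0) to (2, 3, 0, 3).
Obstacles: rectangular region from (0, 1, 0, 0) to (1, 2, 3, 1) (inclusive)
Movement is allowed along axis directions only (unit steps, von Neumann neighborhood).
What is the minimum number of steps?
4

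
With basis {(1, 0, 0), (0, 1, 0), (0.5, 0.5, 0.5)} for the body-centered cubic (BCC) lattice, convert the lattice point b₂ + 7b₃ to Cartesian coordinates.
(3.5, 4.5, 3.5)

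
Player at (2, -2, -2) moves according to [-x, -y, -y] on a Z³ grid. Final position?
(1, -4, -2)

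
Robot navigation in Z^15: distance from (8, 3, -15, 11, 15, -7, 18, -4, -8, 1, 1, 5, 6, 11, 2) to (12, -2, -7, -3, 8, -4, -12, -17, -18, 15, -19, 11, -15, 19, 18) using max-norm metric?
30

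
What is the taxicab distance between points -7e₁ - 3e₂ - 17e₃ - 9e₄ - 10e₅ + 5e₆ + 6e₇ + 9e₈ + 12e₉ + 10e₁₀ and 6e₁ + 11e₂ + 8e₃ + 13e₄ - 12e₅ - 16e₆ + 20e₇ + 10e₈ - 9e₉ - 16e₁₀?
159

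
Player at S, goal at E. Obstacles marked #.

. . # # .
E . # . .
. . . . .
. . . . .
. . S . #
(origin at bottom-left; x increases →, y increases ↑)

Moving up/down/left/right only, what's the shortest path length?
5
(one shortest path: (2, 0) → (1, 0) → (0, 0) → (0, 1) → (0, 2) → (0, 3))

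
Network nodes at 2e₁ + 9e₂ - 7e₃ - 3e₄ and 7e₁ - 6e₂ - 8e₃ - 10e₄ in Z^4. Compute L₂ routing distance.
17.3205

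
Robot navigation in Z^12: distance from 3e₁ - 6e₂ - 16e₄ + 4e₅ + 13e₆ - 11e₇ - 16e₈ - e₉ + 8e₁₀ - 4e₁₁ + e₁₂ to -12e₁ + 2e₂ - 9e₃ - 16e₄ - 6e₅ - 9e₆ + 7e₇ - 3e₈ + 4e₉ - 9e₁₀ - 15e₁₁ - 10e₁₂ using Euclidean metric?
44.7549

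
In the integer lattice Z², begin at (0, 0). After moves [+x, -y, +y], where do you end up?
(1, 0)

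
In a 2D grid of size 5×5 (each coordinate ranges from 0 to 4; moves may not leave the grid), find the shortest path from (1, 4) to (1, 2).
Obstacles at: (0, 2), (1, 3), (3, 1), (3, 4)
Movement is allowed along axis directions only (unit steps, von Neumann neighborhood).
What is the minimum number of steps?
4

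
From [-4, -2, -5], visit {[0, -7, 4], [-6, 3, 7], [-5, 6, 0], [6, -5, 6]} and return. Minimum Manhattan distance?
74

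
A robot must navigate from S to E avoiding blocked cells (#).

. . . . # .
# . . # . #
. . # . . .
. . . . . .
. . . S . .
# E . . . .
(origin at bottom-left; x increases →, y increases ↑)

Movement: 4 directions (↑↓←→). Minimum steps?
3
(one shortest path: (3, 1) → (2, 1) → (1, 1) → (1, 0))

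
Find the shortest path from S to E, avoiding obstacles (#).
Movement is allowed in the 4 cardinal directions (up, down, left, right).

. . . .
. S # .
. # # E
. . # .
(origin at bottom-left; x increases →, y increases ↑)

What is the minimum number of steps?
5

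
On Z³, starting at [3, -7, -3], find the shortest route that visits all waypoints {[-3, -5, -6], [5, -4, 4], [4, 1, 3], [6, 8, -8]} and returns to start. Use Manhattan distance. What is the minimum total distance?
74
(one optimal route: (3, -7, -3) → (-3, -5, -6) → (6, 8, -8) → (4, 1, 3) → (5, -4, 4) → (3, -7, -3))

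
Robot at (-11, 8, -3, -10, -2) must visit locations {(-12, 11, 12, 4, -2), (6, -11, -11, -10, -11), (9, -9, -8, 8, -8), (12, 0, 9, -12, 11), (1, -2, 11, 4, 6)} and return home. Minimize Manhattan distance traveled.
254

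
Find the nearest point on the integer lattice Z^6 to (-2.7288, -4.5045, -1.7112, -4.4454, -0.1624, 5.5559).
(-3, -5, -2, -4, 0, 6)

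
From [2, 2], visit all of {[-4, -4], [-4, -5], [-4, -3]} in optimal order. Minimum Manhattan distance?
13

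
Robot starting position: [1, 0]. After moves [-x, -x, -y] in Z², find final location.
(-1, -1)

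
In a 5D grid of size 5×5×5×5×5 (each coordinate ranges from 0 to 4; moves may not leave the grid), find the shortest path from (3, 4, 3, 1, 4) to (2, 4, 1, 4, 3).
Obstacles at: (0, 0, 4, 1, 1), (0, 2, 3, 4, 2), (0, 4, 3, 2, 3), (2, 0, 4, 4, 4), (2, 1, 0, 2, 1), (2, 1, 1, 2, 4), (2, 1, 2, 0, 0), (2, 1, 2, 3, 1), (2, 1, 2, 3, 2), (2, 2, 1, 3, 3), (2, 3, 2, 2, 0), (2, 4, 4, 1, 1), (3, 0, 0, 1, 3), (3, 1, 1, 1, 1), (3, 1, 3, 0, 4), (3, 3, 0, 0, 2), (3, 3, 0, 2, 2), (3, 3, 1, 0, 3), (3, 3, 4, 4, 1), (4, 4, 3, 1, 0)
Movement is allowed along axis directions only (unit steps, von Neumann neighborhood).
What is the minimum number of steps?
7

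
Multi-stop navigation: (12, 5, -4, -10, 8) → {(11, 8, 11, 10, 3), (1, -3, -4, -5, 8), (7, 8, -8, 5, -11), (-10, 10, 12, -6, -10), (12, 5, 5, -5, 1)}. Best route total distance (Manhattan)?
179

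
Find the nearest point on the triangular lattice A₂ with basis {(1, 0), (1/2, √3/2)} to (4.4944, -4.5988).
(4.5, -4.33)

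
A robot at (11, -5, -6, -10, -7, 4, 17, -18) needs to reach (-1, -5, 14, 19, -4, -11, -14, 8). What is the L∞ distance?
31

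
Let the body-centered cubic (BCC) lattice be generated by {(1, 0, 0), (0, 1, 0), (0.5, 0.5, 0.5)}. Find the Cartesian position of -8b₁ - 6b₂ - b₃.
(-8.5, -6.5, -0.5)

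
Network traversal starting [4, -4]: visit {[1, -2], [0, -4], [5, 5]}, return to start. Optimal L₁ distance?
28
(one optimal route: (4, -4) → (0, -4) → (1, -2) → (5, 5) → (4, -4))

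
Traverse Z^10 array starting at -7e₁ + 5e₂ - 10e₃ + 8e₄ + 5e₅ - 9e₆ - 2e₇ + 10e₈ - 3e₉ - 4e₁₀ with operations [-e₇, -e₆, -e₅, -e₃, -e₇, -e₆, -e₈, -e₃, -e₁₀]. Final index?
(-7, 5, -12, 8, 4, -11, -4, 9, -3, -5)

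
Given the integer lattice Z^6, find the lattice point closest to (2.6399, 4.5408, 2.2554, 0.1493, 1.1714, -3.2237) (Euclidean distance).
(3, 5, 2, 0, 1, -3)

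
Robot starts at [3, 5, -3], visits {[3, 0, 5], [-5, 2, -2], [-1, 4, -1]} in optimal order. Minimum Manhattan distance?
31
(one optimal route: (3, 5, -3) → (-1, 4, -1) → (-5, 2, -2) → (3, 0, 5))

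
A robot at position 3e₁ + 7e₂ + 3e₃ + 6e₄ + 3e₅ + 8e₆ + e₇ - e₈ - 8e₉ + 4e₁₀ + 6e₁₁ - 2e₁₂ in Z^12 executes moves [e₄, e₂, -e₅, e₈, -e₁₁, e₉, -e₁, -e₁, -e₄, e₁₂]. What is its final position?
(1, 8, 3, 6, 2, 8, 1, 0, -7, 4, 5, -1)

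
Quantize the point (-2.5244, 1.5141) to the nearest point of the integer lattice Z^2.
(-3, 2)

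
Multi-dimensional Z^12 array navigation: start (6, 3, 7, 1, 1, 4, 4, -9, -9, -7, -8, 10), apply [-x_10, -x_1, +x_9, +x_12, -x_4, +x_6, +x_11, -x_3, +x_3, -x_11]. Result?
(5, 3, 7, 0, 1, 5, 4, -9, -8, -8, -8, 11)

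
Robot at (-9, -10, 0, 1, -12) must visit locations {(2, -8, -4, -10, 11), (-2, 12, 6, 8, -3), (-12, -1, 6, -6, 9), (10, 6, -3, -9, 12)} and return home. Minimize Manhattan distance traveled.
218
(one optimal route: (-9, -10, 0, 1, -12) → (-2, 12, 6, 8, -3) → (10, 6, -3, -9, 12) → (2, -8, -4, -10, 11) → (-12, -1, 6, -6, 9) → (-9, -10, 0, 1, -12))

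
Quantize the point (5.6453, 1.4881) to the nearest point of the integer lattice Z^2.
(6, 1)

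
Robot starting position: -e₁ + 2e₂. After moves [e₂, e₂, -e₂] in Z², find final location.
(-1, 3)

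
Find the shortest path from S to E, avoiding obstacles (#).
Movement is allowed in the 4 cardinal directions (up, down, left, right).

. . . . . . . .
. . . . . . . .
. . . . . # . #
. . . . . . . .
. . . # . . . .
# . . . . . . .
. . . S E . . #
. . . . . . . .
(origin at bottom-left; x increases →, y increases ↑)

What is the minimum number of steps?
1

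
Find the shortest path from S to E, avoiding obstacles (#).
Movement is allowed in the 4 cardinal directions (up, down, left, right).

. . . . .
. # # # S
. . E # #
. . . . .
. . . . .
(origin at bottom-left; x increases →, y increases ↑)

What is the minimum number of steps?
9
(one shortest path: (4, 3) → (4, 4) → (3, 4) → (2, 4) → (1, 4) → (0, 4) → (0, 3) → (0, 2) → (1, 2) → (2, 2))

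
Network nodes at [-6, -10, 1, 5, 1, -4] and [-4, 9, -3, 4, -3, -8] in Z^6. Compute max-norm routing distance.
19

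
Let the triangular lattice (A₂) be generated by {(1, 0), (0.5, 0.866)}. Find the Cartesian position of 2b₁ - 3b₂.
(0.5, -2.598)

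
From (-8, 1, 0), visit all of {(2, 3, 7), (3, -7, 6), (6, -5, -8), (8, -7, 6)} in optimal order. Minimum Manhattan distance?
54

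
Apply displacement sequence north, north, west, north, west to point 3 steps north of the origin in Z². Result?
(-2, 6)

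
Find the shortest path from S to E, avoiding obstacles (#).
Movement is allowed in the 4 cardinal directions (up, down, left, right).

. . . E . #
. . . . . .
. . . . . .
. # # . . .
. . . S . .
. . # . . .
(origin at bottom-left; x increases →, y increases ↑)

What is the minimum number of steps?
4
(one shortest path: (3, 1) → (3, 2) → (3, 3) → (3, 4) → (3, 5))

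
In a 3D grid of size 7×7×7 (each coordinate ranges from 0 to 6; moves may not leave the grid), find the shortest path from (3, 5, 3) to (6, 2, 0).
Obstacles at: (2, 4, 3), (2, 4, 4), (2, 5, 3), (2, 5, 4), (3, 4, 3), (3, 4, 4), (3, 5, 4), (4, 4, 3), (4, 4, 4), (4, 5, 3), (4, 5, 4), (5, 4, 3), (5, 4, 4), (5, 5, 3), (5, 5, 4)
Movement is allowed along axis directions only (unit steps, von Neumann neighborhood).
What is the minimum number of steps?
9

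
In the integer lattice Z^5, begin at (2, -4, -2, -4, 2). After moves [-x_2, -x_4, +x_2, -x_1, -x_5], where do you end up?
(1, -4, -2, -5, 1)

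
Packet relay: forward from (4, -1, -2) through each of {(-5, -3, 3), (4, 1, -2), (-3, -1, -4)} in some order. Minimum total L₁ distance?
24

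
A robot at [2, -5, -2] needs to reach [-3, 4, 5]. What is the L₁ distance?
21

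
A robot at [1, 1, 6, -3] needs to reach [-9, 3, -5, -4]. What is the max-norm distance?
11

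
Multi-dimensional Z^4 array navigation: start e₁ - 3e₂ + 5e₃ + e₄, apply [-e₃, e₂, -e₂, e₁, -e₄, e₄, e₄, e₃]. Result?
(2, -3, 5, 2)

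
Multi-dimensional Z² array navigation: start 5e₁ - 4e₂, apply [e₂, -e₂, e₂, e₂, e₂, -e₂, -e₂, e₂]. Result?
(5, -2)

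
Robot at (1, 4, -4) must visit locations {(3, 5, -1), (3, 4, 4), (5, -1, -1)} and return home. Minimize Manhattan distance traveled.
36
(one optimal route: (1, 4, -4) → (3, 5, -1) → (3, 4, 4) → (5, -1, -1) → (1, 4, -4))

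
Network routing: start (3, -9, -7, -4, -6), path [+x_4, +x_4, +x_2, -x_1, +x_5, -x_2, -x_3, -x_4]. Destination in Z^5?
(2, -9, -8, -3, -5)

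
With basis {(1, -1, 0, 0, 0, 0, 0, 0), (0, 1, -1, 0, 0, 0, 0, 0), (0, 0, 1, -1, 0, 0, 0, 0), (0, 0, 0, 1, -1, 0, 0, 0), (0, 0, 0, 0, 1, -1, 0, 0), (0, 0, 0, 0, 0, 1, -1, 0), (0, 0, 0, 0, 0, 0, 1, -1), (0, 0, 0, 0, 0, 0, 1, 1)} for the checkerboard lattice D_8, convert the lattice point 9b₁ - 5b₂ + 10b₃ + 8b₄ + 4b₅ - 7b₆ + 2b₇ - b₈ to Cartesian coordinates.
(9, -14, 15, -2, -4, -11, 8, -3)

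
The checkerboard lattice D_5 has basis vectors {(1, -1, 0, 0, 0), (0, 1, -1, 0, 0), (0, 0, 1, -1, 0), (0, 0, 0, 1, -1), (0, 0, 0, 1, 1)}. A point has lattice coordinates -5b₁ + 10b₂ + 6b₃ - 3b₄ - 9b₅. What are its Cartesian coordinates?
(-5, 15, -4, -18, -6)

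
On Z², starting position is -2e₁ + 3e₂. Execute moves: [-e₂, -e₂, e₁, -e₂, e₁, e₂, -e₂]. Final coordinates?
(0, 0)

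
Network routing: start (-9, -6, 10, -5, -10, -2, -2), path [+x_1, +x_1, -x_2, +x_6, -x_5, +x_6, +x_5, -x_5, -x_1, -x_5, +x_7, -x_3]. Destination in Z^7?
(-8, -7, 9, -5, -12, 0, -1)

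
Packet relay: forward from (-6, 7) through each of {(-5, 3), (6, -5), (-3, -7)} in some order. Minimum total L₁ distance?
28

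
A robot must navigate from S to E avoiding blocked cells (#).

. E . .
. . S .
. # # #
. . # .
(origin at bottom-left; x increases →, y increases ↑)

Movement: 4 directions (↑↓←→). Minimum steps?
2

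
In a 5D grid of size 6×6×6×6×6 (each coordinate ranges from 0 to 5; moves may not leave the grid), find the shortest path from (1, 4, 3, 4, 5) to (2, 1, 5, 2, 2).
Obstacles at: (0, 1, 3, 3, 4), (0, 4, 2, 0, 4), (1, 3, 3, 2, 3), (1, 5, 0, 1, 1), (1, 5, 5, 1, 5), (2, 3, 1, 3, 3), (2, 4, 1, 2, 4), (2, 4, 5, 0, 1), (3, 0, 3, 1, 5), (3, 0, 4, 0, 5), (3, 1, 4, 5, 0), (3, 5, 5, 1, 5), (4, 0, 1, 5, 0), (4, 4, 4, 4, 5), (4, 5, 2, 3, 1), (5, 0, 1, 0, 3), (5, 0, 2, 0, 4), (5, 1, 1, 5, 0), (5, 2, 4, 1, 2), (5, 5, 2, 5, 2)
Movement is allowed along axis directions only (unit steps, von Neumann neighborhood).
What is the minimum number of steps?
11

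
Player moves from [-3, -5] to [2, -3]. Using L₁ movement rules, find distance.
7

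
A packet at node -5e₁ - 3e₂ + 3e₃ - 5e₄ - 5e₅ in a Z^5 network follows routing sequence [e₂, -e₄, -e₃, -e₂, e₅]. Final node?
(-5, -3, 2, -6, -4)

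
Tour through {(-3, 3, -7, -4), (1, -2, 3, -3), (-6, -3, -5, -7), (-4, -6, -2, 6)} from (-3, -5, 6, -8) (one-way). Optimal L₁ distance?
70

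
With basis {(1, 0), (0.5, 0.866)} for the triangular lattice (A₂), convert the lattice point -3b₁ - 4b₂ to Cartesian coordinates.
(-5, -3.464)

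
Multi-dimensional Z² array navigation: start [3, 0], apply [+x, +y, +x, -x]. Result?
(4, 1)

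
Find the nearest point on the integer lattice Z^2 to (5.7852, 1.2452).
(6, 1)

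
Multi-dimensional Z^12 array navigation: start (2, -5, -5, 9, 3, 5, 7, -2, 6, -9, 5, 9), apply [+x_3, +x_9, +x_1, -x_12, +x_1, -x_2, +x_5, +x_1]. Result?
(5, -6, -4, 9, 4, 5, 7, -2, 7, -9, 5, 8)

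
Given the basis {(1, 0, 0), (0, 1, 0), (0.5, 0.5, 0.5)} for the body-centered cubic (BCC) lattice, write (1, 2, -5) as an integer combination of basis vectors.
6b₁ + 7b₂ - 10b₃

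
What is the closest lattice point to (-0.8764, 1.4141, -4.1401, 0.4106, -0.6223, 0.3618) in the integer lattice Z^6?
(-1, 1, -4, 0, -1, 0)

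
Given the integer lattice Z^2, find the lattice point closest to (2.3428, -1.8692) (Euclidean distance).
(2, -2)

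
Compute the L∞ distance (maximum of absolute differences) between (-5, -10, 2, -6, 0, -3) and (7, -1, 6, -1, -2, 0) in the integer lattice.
12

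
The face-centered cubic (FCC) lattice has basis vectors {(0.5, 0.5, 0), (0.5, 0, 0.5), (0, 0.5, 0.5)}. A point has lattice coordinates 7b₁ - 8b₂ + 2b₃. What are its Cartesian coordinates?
(-0.5, 4.5, -3)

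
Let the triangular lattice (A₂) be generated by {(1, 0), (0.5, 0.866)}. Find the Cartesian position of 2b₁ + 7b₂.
(5.5, 6.062)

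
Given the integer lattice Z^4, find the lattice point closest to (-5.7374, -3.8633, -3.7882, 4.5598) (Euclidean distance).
(-6, -4, -4, 5)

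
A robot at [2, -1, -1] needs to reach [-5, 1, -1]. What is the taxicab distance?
9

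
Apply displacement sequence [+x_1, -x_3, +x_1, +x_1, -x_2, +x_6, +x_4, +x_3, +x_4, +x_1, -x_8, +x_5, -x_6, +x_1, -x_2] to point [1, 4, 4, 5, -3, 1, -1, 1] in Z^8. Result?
(6, 2, 4, 7, -2, 1, -1, 0)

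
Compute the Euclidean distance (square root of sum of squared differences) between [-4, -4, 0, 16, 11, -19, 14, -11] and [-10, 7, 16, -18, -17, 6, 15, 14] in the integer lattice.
60.0333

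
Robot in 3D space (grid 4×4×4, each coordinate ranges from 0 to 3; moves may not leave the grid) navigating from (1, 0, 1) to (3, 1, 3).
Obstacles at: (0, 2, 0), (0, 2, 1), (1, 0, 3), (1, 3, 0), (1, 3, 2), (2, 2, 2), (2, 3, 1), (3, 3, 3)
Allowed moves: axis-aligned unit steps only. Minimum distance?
5
(one shortest path: (1, 0, 1) → (2, 0, 1) → (3, 0, 1) → (3, 1, 1) → (3, 1, 2) → (3, 1, 3))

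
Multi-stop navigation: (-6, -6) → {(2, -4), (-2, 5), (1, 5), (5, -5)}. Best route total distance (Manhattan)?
29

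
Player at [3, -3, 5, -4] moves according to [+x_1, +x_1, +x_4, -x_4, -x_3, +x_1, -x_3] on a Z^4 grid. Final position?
(6, -3, 3, -4)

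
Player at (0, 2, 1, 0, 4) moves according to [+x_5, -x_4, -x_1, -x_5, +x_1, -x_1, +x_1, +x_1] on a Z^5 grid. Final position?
(1, 2, 1, -1, 4)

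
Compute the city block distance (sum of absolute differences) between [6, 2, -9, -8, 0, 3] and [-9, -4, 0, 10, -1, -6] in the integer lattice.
58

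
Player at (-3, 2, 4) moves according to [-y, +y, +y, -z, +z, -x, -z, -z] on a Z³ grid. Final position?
(-4, 3, 2)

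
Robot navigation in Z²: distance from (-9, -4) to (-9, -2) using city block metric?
2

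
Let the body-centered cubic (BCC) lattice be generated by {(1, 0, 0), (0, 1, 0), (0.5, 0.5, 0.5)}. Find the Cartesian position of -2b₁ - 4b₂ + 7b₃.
(1.5, -0.5, 3.5)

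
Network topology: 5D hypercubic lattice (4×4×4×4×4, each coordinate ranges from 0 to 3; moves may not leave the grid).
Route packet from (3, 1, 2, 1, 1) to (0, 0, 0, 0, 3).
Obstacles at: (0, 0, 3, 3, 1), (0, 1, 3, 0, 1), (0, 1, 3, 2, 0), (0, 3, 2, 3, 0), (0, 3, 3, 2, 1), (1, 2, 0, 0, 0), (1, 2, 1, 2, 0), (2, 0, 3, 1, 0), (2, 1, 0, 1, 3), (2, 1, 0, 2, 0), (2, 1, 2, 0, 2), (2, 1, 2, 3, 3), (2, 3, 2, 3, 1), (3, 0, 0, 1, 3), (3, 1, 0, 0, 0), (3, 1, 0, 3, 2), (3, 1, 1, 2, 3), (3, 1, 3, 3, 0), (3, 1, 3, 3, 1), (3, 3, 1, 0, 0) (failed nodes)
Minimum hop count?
9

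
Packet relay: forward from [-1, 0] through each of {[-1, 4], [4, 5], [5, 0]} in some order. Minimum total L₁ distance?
16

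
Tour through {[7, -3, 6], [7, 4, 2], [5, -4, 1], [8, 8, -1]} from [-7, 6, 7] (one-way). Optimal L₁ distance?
51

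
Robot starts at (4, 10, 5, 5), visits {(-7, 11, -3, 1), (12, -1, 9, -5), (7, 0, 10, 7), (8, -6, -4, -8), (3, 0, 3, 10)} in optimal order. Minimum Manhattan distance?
118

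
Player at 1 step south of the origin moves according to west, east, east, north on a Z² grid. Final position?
(1, 0)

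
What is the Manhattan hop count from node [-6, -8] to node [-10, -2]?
10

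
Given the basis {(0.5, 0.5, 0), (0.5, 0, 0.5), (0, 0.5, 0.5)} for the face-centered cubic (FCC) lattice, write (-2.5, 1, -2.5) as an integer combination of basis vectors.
b₁ - 6b₂ + b₃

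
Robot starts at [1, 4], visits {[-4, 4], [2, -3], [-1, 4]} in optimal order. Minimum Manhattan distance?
18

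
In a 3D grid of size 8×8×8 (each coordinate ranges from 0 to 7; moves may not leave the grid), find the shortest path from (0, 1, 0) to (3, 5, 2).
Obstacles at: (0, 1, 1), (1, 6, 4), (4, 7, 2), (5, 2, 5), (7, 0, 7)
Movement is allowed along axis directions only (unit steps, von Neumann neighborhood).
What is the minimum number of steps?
9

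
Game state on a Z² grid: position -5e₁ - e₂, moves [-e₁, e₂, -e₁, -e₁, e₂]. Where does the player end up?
(-8, 1)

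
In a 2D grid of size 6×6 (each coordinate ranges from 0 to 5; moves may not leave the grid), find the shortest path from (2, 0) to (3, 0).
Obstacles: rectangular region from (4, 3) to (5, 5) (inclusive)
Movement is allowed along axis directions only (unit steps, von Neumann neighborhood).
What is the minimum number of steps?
1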